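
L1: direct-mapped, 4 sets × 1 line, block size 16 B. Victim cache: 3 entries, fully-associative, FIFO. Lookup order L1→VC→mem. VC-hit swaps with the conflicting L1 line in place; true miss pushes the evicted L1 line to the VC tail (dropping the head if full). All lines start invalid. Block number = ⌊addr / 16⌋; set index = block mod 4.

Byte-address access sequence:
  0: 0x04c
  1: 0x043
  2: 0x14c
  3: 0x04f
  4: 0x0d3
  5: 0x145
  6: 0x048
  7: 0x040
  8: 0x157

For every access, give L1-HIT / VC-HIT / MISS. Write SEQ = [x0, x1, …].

SEQ = [MISS, L1-HIT, MISS, VC-HIT, MISS, VC-HIT, VC-HIT, L1-HIT, MISS]

  [0] addr=0x4c blk=4 s=0: MISS | VC []
  [1] addr=0x43 blk=4 s=0: L1-HIT | VC []
  [2] addr=0x14c blk=20 s=0: MISS | VC [4]
  [3] addr=0x4f blk=4 s=0: VC-HIT | VC [20]
  [4] addr=0xd3 blk=13 s=1: MISS | VC [20]
  [5] addr=0x145 blk=20 s=0: VC-HIT | VC [4]
  [6] addr=0x48 blk=4 s=0: VC-HIT | VC [20]
  [7] addr=0x40 blk=4 s=0: L1-HIT | VC [20]
  [8] addr=0x157 blk=21 s=1: MISS | VC [20, 13]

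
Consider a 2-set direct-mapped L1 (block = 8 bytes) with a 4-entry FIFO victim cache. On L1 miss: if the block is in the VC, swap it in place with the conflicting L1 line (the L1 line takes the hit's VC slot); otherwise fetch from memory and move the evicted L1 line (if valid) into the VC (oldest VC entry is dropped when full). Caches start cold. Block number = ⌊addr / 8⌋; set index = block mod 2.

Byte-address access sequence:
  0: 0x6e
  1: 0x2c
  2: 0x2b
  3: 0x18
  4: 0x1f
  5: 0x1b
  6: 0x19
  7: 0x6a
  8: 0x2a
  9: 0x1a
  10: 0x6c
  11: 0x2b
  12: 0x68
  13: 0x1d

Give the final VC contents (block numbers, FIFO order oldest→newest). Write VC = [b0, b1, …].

VC = [5, 13]

#0 0x6e→b13/s1 MISS; vc=[]
#1 0x2c→b5/s1 MISS; vc=[13]
#2 0x2b→b5/s1 L1-HIT; vc=[13]
#3 0x18→b3/s1 MISS; vc=[13,5]
#4 0x1f→b3/s1 L1-HIT; vc=[13,5]
#5 0x1b→b3/s1 L1-HIT; vc=[13,5]
#6 0x19→b3/s1 L1-HIT; vc=[13,5]
#7 0x6a→b13/s1 VC-HIT; vc=[3,5]
#8 0x2a→b5/s1 VC-HIT; vc=[3,13]
#9 0x1a→b3/s1 VC-HIT; vc=[5,13]
#10 0x6c→b13/s1 VC-HIT; vc=[5,3]
#11 0x2b→b5/s1 VC-HIT; vc=[13,3]
#12 0x68→b13/s1 VC-HIT; vc=[5,3]
#13 0x1d→b3/s1 VC-HIT; vc=[5,13]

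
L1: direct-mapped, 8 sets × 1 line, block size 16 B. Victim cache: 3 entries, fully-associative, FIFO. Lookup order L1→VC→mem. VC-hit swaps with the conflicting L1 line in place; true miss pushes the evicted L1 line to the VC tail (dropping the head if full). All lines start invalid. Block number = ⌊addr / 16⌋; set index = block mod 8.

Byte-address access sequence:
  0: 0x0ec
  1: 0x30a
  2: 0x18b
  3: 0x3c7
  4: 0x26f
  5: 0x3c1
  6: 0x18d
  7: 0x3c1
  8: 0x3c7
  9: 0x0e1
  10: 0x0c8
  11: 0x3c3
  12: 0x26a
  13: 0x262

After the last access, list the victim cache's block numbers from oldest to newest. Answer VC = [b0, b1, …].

0: 0xec (blk 14, set 6) → MISS  vc=[]
1: 0x30a (blk 48, set 0) → MISS  vc=[]
2: 0x18b (blk 24, set 0) → MISS  vc=[48]
3: 0x3c7 (blk 60, set 4) → MISS  vc=[48]
4: 0x26f (blk 38, set 6) → MISS  vc=[48, 14]
5: 0x3c1 (blk 60, set 4) → L1-HIT  vc=[48, 14]
6: 0x18d (blk 24, set 0) → L1-HIT  vc=[48, 14]
7: 0x3c1 (blk 60, set 4) → L1-HIT  vc=[48, 14]
8: 0x3c7 (blk 60, set 4) → L1-HIT  vc=[48, 14]
9: 0xe1 (blk 14, set 6) → VC-HIT  vc=[48, 38]
10: 0xc8 (blk 12, set 4) → MISS  vc=[48, 38, 60]
11: 0x3c3 (blk 60, set 4) → VC-HIT  vc=[48, 38, 12]
12: 0x26a (blk 38, set 6) → VC-HIT  vc=[48, 14, 12]
13: 0x262 (blk 38, set 6) → L1-HIT  vc=[48, 14, 12]

VC = [48, 14, 12]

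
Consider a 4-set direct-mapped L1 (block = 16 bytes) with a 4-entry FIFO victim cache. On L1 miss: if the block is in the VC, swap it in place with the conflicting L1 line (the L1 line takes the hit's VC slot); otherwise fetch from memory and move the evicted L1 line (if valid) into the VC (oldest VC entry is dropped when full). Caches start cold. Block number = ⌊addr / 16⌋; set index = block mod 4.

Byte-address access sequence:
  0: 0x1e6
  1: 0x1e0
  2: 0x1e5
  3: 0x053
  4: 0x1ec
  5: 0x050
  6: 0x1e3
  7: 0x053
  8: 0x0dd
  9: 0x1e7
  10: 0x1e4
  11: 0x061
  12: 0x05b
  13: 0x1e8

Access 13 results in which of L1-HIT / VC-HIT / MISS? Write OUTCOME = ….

#0 0x1e6→b30/s2 MISS; vc=[]
#1 0x1e0→b30/s2 L1-HIT; vc=[]
#2 0x1e5→b30/s2 L1-HIT; vc=[]
#3 0x53→b5/s1 MISS; vc=[]
#4 0x1ec→b30/s2 L1-HIT; vc=[]
#5 0x50→b5/s1 L1-HIT; vc=[]
#6 0x1e3→b30/s2 L1-HIT; vc=[]
#7 0x53→b5/s1 L1-HIT; vc=[]
#8 0xdd→b13/s1 MISS; vc=[5]
#9 0x1e7→b30/s2 L1-HIT; vc=[5]
#10 0x1e4→b30/s2 L1-HIT; vc=[5]
#11 0x61→b6/s2 MISS; vc=[5,30]
#12 0x5b→b5/s1 VC-HIT; vc=[13,30]
#13 0x1e8→b30/s2 VC-HIT; vc=[13,6]

OUTCOME = VC-HIT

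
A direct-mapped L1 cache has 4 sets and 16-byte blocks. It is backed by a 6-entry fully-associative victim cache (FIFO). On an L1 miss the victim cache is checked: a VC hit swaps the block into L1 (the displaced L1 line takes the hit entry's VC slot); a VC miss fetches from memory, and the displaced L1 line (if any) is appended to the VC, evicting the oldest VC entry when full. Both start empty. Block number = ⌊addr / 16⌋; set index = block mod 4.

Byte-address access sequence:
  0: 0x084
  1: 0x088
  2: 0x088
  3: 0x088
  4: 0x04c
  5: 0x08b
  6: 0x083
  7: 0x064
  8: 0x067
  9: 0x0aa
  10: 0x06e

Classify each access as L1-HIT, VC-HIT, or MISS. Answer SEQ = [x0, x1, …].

0: 0x84 (blk 8, set 0) → MISS  vc=[]
1: 0x88 (blk 8, set 0) → L1-HIT  vc=[]
2: 0x88 (blk 8, set 0) → L1-HIT  vc=[]
3: 0x88 (blk 8, set 0) → L1-HIT  vc=[]
4: 0x4c (blk 4, set 0) → MISS  vc=[8]
5: 0x8b (blk 8, set 0) → VC-HIT  vc=[4]
6: 0x83 (blk 8, set 0) → L1-HIT  vc=[4]
7: 0x64 (blk 6, set 2) → MISS  vc=[4]
8: 0x67 (blk 6, set 2) → L1-HIT  vc=[4]
9: 0xaa (blk 10, set 2) → MISS  vc=[4, 6]
10: 0x6e (blk 6, set 2) → VC-HIT  vc=[4, 10]

SEQ = [MISS, L1-HIT, L1-HIT, L1-HIT, MISS, VC-HIT, L1-HIT, MISS, L1-HIT, MISS, VC-HIT]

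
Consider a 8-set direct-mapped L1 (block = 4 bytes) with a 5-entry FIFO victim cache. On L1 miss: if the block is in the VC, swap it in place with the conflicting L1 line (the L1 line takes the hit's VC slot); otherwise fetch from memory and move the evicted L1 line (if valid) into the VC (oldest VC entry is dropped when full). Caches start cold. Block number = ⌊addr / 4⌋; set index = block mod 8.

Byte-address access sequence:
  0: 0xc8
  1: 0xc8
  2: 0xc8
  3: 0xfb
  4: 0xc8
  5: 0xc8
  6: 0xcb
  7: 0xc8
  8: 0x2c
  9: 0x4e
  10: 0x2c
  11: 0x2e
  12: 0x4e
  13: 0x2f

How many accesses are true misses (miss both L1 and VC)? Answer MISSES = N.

  [0] addr=0xc8 blk=50 s=2: MISS | VC []
  [1] addr=0xc8 blk=50 s=2: L1-HIT | VC []
  [2] addr=0xc8 blk=50 s=2: L1-HIT | VC []
  [3] addr=0xfb blk=62 s=6: MISS | VC []
  [4] addr=0xc8 blk=50 s=2: L1-HIT | VC []
  [5] addr=0xc8 blk=50 s=2: L1-HIT | VC []
  [6] addr=0xcb blk=50 s=2: L1-HIT | VC []
  [7] addr=0xc8 blk=50 s=2: L1-HIT | VC []
  [8] addr=0x2c blk=11 s=3: MISS | VC []
  [9] addr=0x4e blk=19 s=3: MISS | VC [11]
  [10] addr=0x2c blk=11 s=3: VC-HIT | VC [19]
  [11] addr=0x2e blk=11 s=3: L1-HIT | VC [19]
  [12] addr=0x4e blk=19 s=3: VC-HIT | VC [11]
  [13] addr=0x2f blk=11 s=3: VC-HIT | VC [19]

MISSES = 4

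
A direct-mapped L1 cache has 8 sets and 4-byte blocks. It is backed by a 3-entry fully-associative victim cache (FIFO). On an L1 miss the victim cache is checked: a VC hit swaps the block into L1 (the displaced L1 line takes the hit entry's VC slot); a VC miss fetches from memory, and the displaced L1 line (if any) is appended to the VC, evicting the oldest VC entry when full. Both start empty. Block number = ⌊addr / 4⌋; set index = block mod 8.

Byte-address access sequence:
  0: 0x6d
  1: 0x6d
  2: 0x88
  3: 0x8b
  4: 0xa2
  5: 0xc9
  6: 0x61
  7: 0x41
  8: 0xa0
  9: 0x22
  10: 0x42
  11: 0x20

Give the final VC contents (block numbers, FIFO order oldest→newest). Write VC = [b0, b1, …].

#0 0x6d→b27/s3 MISS; vc=[]
#1 0x6d→b27/s3 L1-HIT; vc=[]
#2 0x88→b34/s2 MISS; vc=[]
#3 0x8b→b34/s2 L1-HIT; vc=[]
#4 0xa2→b40/s0 MISS; vc=[]
#5 0xc9→b50/s2 MISS; vc=[34]
#6 0x61→b24/s0 MISS; vc=[34,40]
#7 0x41→b16/s0 MISS; vc=[34,40,24]
#8 0xa0→b40/s0 VC-HIT; vc=[34,16,24]
#9 0x22→b8/s0 MISS; vc=[16,24,40]
#10 0x42→b16/s0 VC-HIT; vc=[8,24,40]
#11 0x20→b8/s0 VC-HIT; vc=[16,24,40]

VC = [16, 24, 40]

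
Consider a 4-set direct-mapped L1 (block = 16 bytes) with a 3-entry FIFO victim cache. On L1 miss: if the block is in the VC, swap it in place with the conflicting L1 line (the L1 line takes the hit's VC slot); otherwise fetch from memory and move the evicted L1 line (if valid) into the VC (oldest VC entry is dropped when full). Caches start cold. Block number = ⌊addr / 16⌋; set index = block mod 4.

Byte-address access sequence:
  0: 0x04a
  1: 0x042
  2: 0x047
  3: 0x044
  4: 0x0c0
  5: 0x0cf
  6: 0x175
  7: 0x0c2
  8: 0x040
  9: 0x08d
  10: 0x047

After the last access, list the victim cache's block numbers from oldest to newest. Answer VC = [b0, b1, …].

VC = [12, 8]

  [0] addr=0x4a blk=4 s=0: MISS | VC []
  [1] addr=0x42 blk=4 s=0: L1-HIT | VC []
  [2] addr=0x47 blk=4 s=0: L1-HIT | VC []
  [3] addr=0x44 blk=4 s=0: L1-HIT | VC []
  [4] addr=0xc0 blk=12 s=0: MISS | VC [4]
  [5] addr=0xcf blk=12 s=0: L1-HIT | VC [4]
  [6] addr=0x175 blk=23 s=3: MISS | VC [4]
  [7] addr=0xc2 blk=12 s=0: L1-HIT | VC [4]
  [8] addr=0x40 blk=4 s=0: VC-HIT | VC [12]
  [9] addr=0x8d blk=8 s=0: MISS | VC [12, 4]
  [10] addr=0x47 blk=4 s=0: VC-HIT | VC [12, 8]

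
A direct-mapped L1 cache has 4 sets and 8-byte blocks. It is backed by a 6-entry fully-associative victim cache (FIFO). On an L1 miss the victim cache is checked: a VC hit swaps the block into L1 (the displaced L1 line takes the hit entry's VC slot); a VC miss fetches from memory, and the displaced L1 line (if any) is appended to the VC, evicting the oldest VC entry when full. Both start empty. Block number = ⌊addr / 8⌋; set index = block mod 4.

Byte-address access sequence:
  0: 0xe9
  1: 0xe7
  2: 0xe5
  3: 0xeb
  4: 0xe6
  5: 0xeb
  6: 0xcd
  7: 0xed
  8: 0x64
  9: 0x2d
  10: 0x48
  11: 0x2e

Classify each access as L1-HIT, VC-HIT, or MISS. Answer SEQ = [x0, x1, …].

#0 0xe9→b29/s1 MISS; vc=[]
#1 0xe7→b28/s0 MISS; vc=[]
#2 0xe5→b28/s0 L1-HIT; vc=[]
#3 0xeb→b29/s1 L1-HIT; vc=[]
#4 0xe6→b28/s0 L1-HIT; vc=[]
#5 0xeb→b29/s1 L1-HIT; vc=[]
#6 0xcd→b25/s1 MISS; vc=[29]
#7 0xed→b29/s1 VC-HIT; vc=[25]
#8 0x64→b12/s0 MISS; vc=[25,28]
#9 0x2d→b5/s1 MISS; vc=[25,28,29]
#10 0x48→b9/s1 MISS; vc=[25,28,29,5]
#11 0x2e→b5/s1 VC-HIT; vc=[25,28,29,9]

SEQ = [MISS, MISS, L1-HIT, L1-HIT, L1-HIT, L1-HIT, MISS, VC-HIT, MISS, MISS, MISS, VC-HIT]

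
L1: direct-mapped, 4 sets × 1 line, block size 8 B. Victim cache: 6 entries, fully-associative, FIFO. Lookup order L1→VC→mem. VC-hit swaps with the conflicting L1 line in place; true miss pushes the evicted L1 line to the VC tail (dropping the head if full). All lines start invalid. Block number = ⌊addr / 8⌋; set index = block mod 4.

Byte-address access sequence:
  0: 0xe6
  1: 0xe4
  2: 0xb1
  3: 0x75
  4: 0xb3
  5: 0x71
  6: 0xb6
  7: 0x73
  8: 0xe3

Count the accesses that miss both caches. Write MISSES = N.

0: 0xe6 (blk 28, set 0) → MISS  vc=[]
1: 0xe4 (blk 28, set 0) → L1-HIT  vc=[]
2: 0xb1 (blk 22, set 2) → MISS  vc=[]
3: 0x75 (blk 14, set 2) → MISS  vc=[22]
4: 0xb3 (blk 22, set 2) → VC-HIT  vc=[14]
5: 0x71 (blk 14, set 2) → VC-HIT  vc=[22]
6: 0xb6 (blk 22, set 2) → VC-HIT  vc=[14]
7: 0x73 (blk 14, set 2) → VC-HIT  vc=[22]
8: 0xe3 (blk 28, set 0) → L1-HIT  vc=[22]

MISSES = 3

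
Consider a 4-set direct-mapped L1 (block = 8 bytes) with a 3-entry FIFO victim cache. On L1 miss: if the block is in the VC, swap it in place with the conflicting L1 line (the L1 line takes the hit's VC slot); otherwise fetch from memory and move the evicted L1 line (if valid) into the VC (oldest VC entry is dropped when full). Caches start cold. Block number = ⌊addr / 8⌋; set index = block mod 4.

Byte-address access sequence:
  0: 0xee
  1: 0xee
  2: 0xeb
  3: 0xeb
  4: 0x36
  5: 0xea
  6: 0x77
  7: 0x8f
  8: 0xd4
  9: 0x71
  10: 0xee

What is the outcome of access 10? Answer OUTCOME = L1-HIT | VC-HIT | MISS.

#0 0xee→b29/s1 MISS; vc=[]
#1 0xee→b29/s1 L1-HIT; vc=[]
#2 0xeb→b29/s1 L1-HIT; vc=[]
#3 0xeb→b29/s1 L1-HIT; vc=[]
#4 0x36→b6/s2 MISS; vc=[]
#5 0xea→b29/s1 L1-HIT; vc=[]
#6 0x77→b14/s2 MISS; vc=[6]
#7 0x8f→b17/s1 MISS; vc=[6,29]
#8 0xd4→b26/s2 MISS; vc=[6,29,14]
#9 0x71→b14/s2 VC-HIT; vc=[6,29,26]
#10 0xee→b29/s1 VC-HIT; vc=[6,17,26]

OUTCOME = VC-HIT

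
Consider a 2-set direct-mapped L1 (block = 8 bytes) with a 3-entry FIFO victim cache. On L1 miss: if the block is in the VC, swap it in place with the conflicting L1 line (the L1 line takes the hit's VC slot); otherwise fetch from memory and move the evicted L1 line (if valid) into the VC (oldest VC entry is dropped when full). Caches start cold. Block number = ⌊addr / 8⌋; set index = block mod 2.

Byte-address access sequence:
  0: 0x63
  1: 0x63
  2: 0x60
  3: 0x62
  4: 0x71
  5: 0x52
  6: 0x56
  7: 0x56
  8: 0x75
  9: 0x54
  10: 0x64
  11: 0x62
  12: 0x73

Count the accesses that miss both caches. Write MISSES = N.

MISSES = 3

0: 0x63 (blk 12, set 0) → MISS  vc=[]
1: 0x63 (blk 12, set 0) → L1-HIT  vc=[]
2: 0x60 (blk 12, set 0) → L1-HIT  vc=[]
3: 0x62 (blk 12, set 0) → L1-HIT  vc=[]
4: 0x71 (blk 14, set 0) → MISS  vc=[12]
5: 0x52 (blk 10, set 0) → MISS  vc=[12, 14]
6: 0x56 (blk 10, set 0) → L1-HIT  vc=[12, 14]
7: 0x56 (blk 10, set 0) → L1-HIT  vc=[12, 14]
8: 0x75 (blk 14, set 0) → VC-HIT  vc=[12, 10]
9: 0x54 (blk 10, set 0) → VC-HIT  vc=[12, 14]
10: 0x64 (blk 12, set 0) → VC-HIT  vc=[10, 14]
11: 0x62 (blk 12, set 0) → L1-HIT  vc=[10, 14]
12: 0x73 (blk 14, set 0) → VC-HIT  vc=[10, 12]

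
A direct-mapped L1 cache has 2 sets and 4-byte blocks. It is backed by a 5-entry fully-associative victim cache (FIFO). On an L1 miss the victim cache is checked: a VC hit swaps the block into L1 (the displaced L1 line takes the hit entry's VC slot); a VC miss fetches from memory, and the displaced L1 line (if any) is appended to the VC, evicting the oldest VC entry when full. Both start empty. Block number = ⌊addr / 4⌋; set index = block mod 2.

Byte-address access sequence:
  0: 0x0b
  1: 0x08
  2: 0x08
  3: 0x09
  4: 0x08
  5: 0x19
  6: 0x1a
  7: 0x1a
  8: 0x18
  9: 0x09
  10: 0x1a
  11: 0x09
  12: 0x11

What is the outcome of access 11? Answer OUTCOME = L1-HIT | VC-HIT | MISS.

OUTCOME = VC-HIT

0: 0xb (blk 2, set 0) → MISS  vc=[]
1: 0x8 (blk 2, set 0) → L1-HIT  vc=[]
2: 0x8 (blk 2, set 0) → L1-HIT  vc=[]
3: 0x9 (blk 2, set 0) → L1-HIT  vc=[]
4: 0x8 (blk 2, set 0) → L1-HIT  vc=[]
5: 0x19 (blk 6, set 0) → MISS  vc=[2]
6: 0x1a (blk 6, set 0) → L1-HIT  vc=[2]
7: 0x1a (blk 6, set 0) → L1-HIT  vc=[2]
8: 0x18 (blk 6, set 0) → L1-HIT  vc=[2]
9: 0x9 (blk 2, set 0) → VC-HIT  vc=[6]
10: 0x1a (blk 6, set 0) → VC-HIT  vc=[2]
11: 0x9 (blk 2, set 0) → VC-HIT  vc=[6]
12: 0x11 (blk 4, set 0) → MISS  vc=[6, 2]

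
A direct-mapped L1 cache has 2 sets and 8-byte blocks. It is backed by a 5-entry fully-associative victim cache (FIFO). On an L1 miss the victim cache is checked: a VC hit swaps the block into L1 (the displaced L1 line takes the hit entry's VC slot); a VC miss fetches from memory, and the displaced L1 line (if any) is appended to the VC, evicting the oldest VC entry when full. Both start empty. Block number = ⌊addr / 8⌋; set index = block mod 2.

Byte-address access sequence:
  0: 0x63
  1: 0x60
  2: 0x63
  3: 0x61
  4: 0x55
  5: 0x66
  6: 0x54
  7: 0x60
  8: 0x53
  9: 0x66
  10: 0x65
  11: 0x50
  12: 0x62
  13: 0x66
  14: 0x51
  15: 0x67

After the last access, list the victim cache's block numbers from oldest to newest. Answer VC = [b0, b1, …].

0: 0x63 (blk 12, set 0) → MISS  vc=[]
1: 0x60 (blk 12, set 0) → L1-HIT  vc=[]
2: 0x63 (blk 12, set 0) → L1-HIT  vc=[]
3: 0x61 (blk 12, set 0) → L1-HIT  vc=[]
4: 0x55 (blk 10, set 0) → MISS  vc=[12]
5: 0x66 (blk 12, set 0) → VC-HIT  vc=[10]
6: 0x54 (blk 10, set 0) → VC-HIT  vc=[12]
7: 0x60 (blk 12, set 0) → VC-HIT  vc=[10]
8: 0x53 (blk 10, set 0) → VC-HIT  vc=[12]
9: 0x66 (blk 12, set 0) → VC-HIT  vc=[10]
10: 0x65 (blk 12, set 0) → L1-HIT  vc=[10]
11: 0x50 (blk 10, set 0) → VC-HIT  vc=[12]
12: 0x62 (blk 12, set 0) → VC-HIT  vc=[10]
13: 0x66 (blk 12, set 0) → L1-HIT  vc=[10]
14: 0x51 (blk 10, set 0) → VC-HIT  vc=[12]
15: 0x67 (blk 12, set 0) → VC-HIT  vc=[10]

VC = [10]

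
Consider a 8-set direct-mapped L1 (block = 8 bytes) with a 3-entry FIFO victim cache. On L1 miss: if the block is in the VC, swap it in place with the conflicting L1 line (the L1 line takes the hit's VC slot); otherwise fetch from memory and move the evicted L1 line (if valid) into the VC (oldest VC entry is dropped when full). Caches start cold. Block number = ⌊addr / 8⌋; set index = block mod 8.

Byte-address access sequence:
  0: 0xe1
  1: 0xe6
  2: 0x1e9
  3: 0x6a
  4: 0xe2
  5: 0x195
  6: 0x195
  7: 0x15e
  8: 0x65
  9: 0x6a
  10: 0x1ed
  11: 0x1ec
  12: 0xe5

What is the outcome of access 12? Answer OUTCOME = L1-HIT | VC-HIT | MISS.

0: 0xe1 (blk 28, set 4) → MISS  vc=[]
1: 0xe6 (blk 28, set 4) → L1-HIT  vc=[]
2: 0x1e9 (blk 61, set 5) → MISS  vc=[]
3: 0x6a (blk 13, set 5) → MISS  vc=[61]
4: 0xe2 (blk 28, set 4) → L1-HIT  vc=[61]
5: 0x195 (blk 50, set 2) → MISS  vc=[61]
6: 0x195 (blk 50, set 2) → L1-HIT  vc=[61]
7: 0x15e (blk 43, set 3) → MISS  vc=[61]
8: 0x65 (blk 12, set 4) → MISS  vc=[61, 28]
9: 0x6a (blk 13, set 5) → L1-HIT  vc=[61, 28]
10: 0x1ed (blk 61, set 5) → VC-HIT  vc=[13, 28]
11: 0x1ec (blk 61, set 5) → L1-HIT  vc=[13, 28]
12: 0xe5 (blk 28, set 4) → VC-HIT  vc=[13, 12]

OUTCOME = VC-HIT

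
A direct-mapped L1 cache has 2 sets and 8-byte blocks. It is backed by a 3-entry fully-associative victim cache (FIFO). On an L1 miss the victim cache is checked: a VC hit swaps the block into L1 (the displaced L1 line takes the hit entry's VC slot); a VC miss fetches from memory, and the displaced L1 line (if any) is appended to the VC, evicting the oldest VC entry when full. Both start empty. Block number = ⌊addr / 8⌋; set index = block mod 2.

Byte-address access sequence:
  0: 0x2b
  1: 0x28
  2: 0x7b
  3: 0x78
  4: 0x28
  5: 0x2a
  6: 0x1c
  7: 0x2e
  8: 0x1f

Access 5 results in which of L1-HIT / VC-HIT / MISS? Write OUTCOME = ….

OUTCOME = L1-HIT

#0 0x2b→b5/s1 MISS; vc=[]
#1 0x28→b5/s1 L1-HIT; vc=[]
#2 0x7b→b15/s1 MISS; vc=[5]
#3 0x78→b15/s1 L1-HIT; vc=[5]
#4 0x28→b5/s1 VC-HIT; vc=[15]
#5 0x2a→b5/s1 L1-HIT; vc=[15]
#6 0x1c→b3/s1 MISS; vc=[15,5]
#7 0x2e→b5/s1 VC-HIT; vc=[15,3]
#8 0x1f→b3/s1 VC-HIT; vc=[15,5]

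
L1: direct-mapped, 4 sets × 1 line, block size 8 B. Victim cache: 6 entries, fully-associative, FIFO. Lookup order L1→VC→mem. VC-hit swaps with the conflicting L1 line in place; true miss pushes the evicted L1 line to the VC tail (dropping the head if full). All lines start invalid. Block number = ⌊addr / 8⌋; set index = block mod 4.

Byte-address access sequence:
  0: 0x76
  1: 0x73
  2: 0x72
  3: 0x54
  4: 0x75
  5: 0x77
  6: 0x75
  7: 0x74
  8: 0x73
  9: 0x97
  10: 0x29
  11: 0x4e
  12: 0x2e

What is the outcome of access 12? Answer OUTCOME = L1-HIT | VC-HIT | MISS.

#0 0x76→b14/s2 MISS; vc=[]
#1 0x73→b14/s2 L1-HIT; vc=[]
#2 0x72→b14/s2 L1-HIT; vc=[]
#3 0x54→b10/s2 MISS; vc=[14]
#4 0x75→b14/s2 VC-HIT; vc=[10]
#5 0x77→b14/s2 L1-HIT; vc=[10]
#6 0x75→b14/s2 L1-HIT; vc=[10]
#7 0x74→b14/s2 L1-HIT; vc=[10]
#8 0x73→b14/s2 L1-HIT; vc=[10]
#9 0x97→b18/s2 MISS; vc=[10,14]
#10 0x29→b5/s1 MISS; vc=[10,14]
#11 0x4e→b9/s1 MISS; vc=[10,14,5]
#12 0x2e→b5/s1 VC-HIT; vc=[10,14,9]

OUTCOME = VC-HIT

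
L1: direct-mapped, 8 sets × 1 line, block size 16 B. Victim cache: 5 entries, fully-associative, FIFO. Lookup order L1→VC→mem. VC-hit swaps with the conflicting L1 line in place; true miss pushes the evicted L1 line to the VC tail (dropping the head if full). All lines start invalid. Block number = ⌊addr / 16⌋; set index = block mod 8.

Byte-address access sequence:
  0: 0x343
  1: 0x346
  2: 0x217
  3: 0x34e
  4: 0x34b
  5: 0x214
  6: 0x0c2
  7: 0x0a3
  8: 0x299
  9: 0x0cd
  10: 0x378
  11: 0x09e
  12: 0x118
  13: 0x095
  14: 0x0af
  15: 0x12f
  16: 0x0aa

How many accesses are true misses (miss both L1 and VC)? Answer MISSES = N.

  [0] addr=0x343 blk=52 s=4: MISS | VC []
  [1] addr=0x346 blk=52 s=4: L1-HIT | VC []
  [2] addr=0x217 blk=33 s=1: MISS | VC []
  [3] addr=0x34e blk=52 s=4: L1-HIT | VC []
  [4] addr=0x34b blk=52 s=4: L1-HIT | VC []
  [5] addr=0x214 blk=33 s=1: L1-HIT | VC []
  [6] addr=0xc2 blk=12 s=4: MISS | VC [52]
  [7] addr=0xa3 blk=10 s=2: MISS | VC [52]
  [8] addr=0x299 blk=41 s=1: MISS | VC [52, 33]
  [9] addr=0xcd blk=12 s=4: L1-HIT | VC [52, 33]
  [10] addr=0x378 blk=55 s=7: MISS | VC [52, 33]
  [11] addr=0x9e blk=9 s=1: MISS | VC [52, 33, 41]
  [12] addr=0x118 blk=17 s=1: MISS | VC [52, 33, 41, 9]
  [13] addr=0x95 blk=9 s=1: VC-HIT | VC [52, 33, 41, 17]
  [14] addr=0xaf blk=10 s=2: L1-HIT | VC [52, 33, 41, 17]
  [15] addr=0x12f blk=18 s=2: MISS | VC [52, 33, 41, 17, 10]
  [16] addr=0xaa blk=10 s=2: VC-HIT | VC [52, 33, 41, 17, 18]

MISSES = 9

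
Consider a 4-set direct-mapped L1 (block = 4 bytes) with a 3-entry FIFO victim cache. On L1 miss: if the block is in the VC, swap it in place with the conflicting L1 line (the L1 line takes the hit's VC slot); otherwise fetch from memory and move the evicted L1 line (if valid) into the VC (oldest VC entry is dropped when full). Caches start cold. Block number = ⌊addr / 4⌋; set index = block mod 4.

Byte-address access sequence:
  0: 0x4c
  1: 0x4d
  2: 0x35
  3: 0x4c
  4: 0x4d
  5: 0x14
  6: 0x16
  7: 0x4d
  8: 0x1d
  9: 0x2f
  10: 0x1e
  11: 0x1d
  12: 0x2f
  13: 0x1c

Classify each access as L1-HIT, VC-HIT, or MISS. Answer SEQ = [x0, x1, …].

  [0] addr=0x4c blk=19 s=3: MISS | VC []
  [1] addr=0x4d blk=19 s=3: L1-HIT | VC []
  [2] addr=0x35 blk=13 s=1: MISS | VC []
  [3] addr=0x4c blk=19 s=3: L1-HIT | VC []
  [4] addr=0x4d blk=19 s=3: L1-HIT | VC []
  [5] addr=0x14 blk=5 s=1: MISS | VC [13]
  [6] addr=0x16 blk=5 s=1: L1-HIT | VC [13]
  [7] addr=0x4d blk=19 s=3: L1-HIT | VC [13]
  [8] addr=0x1d blk=7 s=3: MISS | VC [13, 19]
  [9] addr=0x2f blk=11 s=3: MISS | VC [13, 19, 7]
  [10] addr=0x1e blk=7 s=3: VC-HIT | VC [13, 19, 11]
  [11] addr=0x1d blk=7 s=3: L1-HIT | VC [13, 19, 11]
  [12] addr=0x2f blk=11 s=3: VC-HIT | VC [13, 19, 7]
  [13] addr=0x1c blk=7 s=3: VC-HIT | VC [13, 19, 11]

SEQ = [MISS, L1-HIT, MISS, L1-HIT, L1-HIT, MISS, L1-HIT, L1-HIT, MISS, MISS, VC-HIT, L1-HIT, VC-HIT, VC-HIT]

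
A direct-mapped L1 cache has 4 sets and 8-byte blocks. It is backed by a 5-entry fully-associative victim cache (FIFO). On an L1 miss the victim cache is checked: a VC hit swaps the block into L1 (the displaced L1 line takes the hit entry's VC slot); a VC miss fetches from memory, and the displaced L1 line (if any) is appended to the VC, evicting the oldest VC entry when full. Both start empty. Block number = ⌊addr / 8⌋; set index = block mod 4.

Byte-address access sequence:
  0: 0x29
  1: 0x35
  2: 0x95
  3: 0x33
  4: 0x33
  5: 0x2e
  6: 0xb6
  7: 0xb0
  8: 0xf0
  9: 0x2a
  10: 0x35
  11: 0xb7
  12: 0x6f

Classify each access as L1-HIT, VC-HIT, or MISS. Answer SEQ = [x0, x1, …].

SEQ = [MISS, MISS, MISS, VC-HIT, L1-HIT, L1-HIT, MISS, L1-HIT, MISS, L1-HIT, VC-HIT, VC-HIT, MISS]

0: 0x29 (blk 5, set 1) → MISS  vc=[]
1: 0x35 (blk 6, set 2) → MISS  vc=[]
2: 0x95 (blk 18, set 2) → MISS  vc=[6]
3: 0x33 (blk 6, set 2) → VC-HIT  vc=[18]
4: 0x33 (blk 6, set 2) → L1-HIT  vc=[18]
5: 0x2e (blk 5, set 1) → L1-HIT  vc=[18]
6: 0xb6 (blk 22, set 2) → MISS  vc=[18, 6]
7: 0xb0 (blk 22, set 2) → L1-HIT  vc=[18, 6]
8: 0xf0 (blk 30, set 2) → MISS  vc=[18, 6, 22]
9: 0x2a (blk 5, set 1) → L1-HIT  vc=[18, 6, 22]
10: 0x35 (blk 6, set 2) → VC-HIT  vc=[18, 30, 22]
11: 0xb7 (blk 22, set 2) → VC-HIT  vc=[18, 30, 6]
12: 0x6f (blk 13, set 1) → MISS  vc=[18, 30, 6, 5]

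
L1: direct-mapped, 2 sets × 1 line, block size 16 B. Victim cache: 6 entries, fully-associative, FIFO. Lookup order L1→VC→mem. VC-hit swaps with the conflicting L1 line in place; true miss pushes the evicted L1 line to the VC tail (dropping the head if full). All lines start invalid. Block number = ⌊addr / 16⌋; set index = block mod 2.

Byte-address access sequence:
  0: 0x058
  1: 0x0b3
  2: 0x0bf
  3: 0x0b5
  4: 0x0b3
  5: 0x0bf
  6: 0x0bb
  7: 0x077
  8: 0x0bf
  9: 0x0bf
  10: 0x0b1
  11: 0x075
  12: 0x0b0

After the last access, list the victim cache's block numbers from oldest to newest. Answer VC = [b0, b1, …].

VC = [5, 7]

0: 0x58 (blk 5, set 1) → MISS  vc=[]
1: 0xb3 (blk 11, set 1) → MISS  vc=[5]
2: 0xbf (blk 11, set 1) → L1-HIT  vc=[5]
3: 0xb5 (blk 11, set 1) → L1-HIT  vc=[5]
4: 0xb3 (blk 11, set 1) → L1-HIT  vc=[5]
5: 0xbf (blk 11, set 1) → L1-HIT  vc=[5]
6: 0xbb (blk 11, set 1) → L1-HIT  vc=[5]
7: 0x77 (blk 7, set 1) → MISS  vc=[5, 11]
8: 0xbf (blk 11, set 1) → VC-HIT  vc=[5, 7]
9: 0xbf (blk 11, set 1) → L1-HIT  vc=[5, 7]
10: 0xb1 (blk 11, set 1) → L1-HIT  vc=[5, 7]
11: 0x75 (blk 7, set 1) → VC-HIT  vc=[5, 11]
12: 0xb0 (blk 11, set 1) → VC-HIT  vc=[5, 7]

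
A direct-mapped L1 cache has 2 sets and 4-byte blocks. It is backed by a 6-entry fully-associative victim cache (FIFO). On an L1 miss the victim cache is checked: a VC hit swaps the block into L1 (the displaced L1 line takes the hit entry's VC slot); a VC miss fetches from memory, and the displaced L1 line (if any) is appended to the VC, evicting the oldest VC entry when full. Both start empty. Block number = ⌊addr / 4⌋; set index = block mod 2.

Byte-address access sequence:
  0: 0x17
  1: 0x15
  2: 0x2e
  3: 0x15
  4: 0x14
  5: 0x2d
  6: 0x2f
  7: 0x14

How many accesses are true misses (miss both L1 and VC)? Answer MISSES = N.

0: 0x17 (blk 5, set 1) → MISS  vc=[]
1: 0x15 (blk 5, set 1) → L1-HIT  vc=[]
2: 0x2e (blk 11, set 1) → MISS  vc=[5]
3: 0x15 (blk 5, set 1) → VC-HIT  vc=[11]
4: 0x14 (blk 5, set 1) → L1-HIT  vc=[11]
5: 0x2d (blk 11, set 1) → VC-HIT  vc=[5]
6: 0x2f (blk 11, set 1) → L1-HIT  vc=[5]
7: 0x14 (blk 5, set 1) → VC-HIT  vc=[11]

MISSES = 2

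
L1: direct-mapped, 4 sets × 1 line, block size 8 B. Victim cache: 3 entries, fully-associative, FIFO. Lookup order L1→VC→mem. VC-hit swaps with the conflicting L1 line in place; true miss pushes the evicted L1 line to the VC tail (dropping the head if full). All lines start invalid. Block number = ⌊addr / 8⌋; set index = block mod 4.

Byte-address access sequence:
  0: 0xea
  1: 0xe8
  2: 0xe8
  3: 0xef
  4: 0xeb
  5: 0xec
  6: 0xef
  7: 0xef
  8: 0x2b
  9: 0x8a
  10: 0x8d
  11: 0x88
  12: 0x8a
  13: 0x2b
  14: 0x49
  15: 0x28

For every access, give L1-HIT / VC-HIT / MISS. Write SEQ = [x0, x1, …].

0: 0xea (blk 29, set 1) → MISS  vc=[]
1: 0xe8 (blk 29, set 1) → L1-HIT  vc=[]
2: 0xe8 (blk 29, set 1) → L1-HIT  vc=[]
3: 0xef (blk 29, set 1) → L1-HIT  vc=[]
4: 0xeb (blk 29, set 1) → L1-HIT  vc=[]
5: 0xec (blk 29, set 1) → L1-HIT  vc=[]
6: 0xef (blk 29, set 1) → L1-HIT  vc=[]
7: 0xef (blk 29, set 1) → L1-HIT  vc=[]
8: 0x2b (blk 5, set 1) → MISS  vc=[29]
9: 0x8a (blk 17, set 1) → MISS  vc=[29, 5]
10: 0x8d (blk 17, set 1) → L1-HIT  vc=[29, 5]
11: 0x88 (blk 17, set 1) → L1-HIT  vc=[29, 5]
12: 0x8a (blk 17, set 1) → L1-HIT  vc=[29, 5]
13: 0x2b (blk 5, set 1) → VC-HIT  vc=[29, 17]
14: 0x49 (blk 9, set 1) → MISS  vc=[29, 17, 5]
15: 0x28 (blk 5, set 1) → VC-HIT  vc=[29, 17, 9]

SEQ = [MISS, L1-HIT, L1-HIT, L1-HIT, L1-HIT, L1-HIT, L1-HIT, L1-HIT, MISS, MISS, L1-HIT, L1-HIT, L1-HIT, VC-HIT, MISS, VC-HIT]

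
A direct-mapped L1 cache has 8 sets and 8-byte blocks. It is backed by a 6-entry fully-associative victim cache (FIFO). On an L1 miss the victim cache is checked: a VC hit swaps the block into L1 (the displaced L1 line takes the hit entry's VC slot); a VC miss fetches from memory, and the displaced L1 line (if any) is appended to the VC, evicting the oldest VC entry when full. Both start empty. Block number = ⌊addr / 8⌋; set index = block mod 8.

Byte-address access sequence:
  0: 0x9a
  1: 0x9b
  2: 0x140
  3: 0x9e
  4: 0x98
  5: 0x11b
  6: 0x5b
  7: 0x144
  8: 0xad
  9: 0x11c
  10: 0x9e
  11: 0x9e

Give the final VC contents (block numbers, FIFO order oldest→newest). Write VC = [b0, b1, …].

#0 0x9a→b19/s3 MISS; vc=[]
#1 0x9b→b19/s3 L1-HIT; vc=[]
#2 0x140→b40/s0 MISS; vc=[]
#3 0x9e→b19/s3 L1-HIT; vc=[]
#4 0x98→b19/s3 L1-HIT; vc=[]
#5 0x11b→b35/s3 MISS; vc=[19]
#6 0x5b→b11/s3 MISS; vc=[19,35]
#7 0x144→b40/s0 L1-HIT; vc=[19,35]
#8 0xad→b21/s5 MISS; vc=[19,35]
#9 0x11c→b35/s3 VC-HIT; vc=[19,11]
#10 0x9e→b19/s3 VC-HIT; vc=[35,11]
#11 0x9e→b19/s3 L1-HIT; vc=[35,11]

VC = [35, 11]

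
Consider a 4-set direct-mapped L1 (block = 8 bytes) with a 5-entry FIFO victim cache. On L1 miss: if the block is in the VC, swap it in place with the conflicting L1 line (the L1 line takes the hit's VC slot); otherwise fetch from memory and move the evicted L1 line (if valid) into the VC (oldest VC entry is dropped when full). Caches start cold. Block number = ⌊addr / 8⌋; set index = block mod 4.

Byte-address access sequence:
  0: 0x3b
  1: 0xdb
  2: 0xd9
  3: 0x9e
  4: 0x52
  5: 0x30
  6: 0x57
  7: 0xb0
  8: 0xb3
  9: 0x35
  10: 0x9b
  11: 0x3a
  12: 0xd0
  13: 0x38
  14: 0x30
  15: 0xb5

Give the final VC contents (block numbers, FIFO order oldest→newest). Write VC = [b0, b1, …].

  [0] addr=0x3b blk=7 s=3: MISS | VC []
  [1] addr=0xdb blk=27 s=3: MISS | VC [7]
  [2] addr=0xd9 blk=27 s=3: L1-HIT | VC [7]
  [3] addr=0x9e blk=19 s=3: MISS | VC [7, 27]
  [4] addr=0x52 blk=10 s=2: MISS | VC [7, 27]
  [5] addr=0x30 blk=6 s=2: MISS | VC [7, 27, 10]
  [6] addr=0x57 blk=10 s=2: VC-HIT | VC [7, 27, 6]
  [7] addr=0xb0 blk=22 s=2: MISS | VC [7, 27, 6, 10]
  [8] addr=0xb3 blk=22 s=2: L1-HIT | VC [7, 27, 6, 10]
  [9] addr=0x35 blk=6 s=2: VC-HIT | VC [7, 27, 22, 10]
  [10] addr=0x9b blk=19 s=3: L1-HIT | VC [7, 27, 22, 10]
  [11] addr=0x3a blk=7 s=3: VC-HIT | VC [19, 27, 22, 10]
  [12] addr=0xd0 blk=26 s=2: MISS | VC [19, 27, 22, 10, 6]
  [13] addr=0x38 blk=7 s=3: L1-HIT | VC [19, 27, 22, 10, 6]
  [14] addr=0x30 blk=6 s=2: VC-HIT | VC [19, 27, 22, 10, 26]
  [15] addr=0xb5 blk=22 s=2: VC-HIT | VC [19, 27, 6, 10, 26]

VC = [19, 27, 6, 10, 26]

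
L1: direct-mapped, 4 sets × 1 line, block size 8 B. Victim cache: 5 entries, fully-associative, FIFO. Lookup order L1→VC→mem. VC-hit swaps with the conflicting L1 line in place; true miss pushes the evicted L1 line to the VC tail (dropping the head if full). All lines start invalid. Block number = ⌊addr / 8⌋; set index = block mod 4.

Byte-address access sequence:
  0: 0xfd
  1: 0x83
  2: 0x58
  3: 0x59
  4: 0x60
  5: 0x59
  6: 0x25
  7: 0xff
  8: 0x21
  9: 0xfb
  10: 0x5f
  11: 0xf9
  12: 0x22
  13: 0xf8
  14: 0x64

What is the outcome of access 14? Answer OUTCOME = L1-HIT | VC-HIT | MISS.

OUTCOME = VC-HIT

0: 0xfd (blk 31, set 3) → MISS  vc=[]
1: 0x83 (blk 16, set 0) → MISS  vc=[]
2: 0x58 (blk 11, set 3) → MISS  vc=[31]
3: 0x59 (blk 11, set 3) → L1-HIT  vc=[31]
4: 0x60 (blk 12, set 0) → MISS  vc=[31, 16]
5: 0x59 (blk 11, set 3) → L1-HIT  vc=[31, 16]
6: 0x25 (blk 4, set 0) → MISS  vc=[31, 16, 12]
7: 0xff (blk 31, set 3) → VC-HIT  vc=[11, 16, 12]
8: 0x21 (blk 4, set 0) → L1-HIT  vc=[11, 16, 12]
9: 0xfb (blk 31, set 3) → L1-HIT  vc=[11, 16, 12]
10: 0x5f (blk 11, set 3) → VC-HIT  vc=[31, 16, 12]
11: 0xf9 (blk 31, set 3) → VC-HIT  vc=[11, 16, 12]
12: 0x22 (blk 4, set 0) → L1-HIT  vc=[11, 16, 12]
13: 0xf8 (blk 31, set 3) → L1-HIT  vc=[11, 16, 12]
14: 0x64 (blk 12, set 0) → VC-HIT  vc=[11, 16, 4]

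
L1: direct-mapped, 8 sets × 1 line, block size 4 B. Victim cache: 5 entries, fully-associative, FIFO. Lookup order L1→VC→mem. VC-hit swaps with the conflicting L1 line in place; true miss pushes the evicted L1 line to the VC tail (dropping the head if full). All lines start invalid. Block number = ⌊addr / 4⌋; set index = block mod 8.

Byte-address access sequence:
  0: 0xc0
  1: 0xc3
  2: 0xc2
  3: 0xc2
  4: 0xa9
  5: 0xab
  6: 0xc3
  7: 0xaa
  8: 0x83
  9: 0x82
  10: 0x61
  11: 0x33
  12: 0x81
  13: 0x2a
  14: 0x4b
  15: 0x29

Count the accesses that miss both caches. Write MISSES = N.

  [0] addr=0xc0 blk=48 s=0: MISS | VC []
  [1] addr=0xc3 blk=48 s=0: L1-HIT | VC []
  [2] addr=0xc2 blk=48 s=0: L1-HIT | VC []
  [3] addr=0xc2 blk=48 s=0: L1-HIT | VC []
  [4] addr=0xa9 blk=42 s=2: MISS | VC []
  [5] addr=0xab blk=42 s=2: L1-HIT | VC []
  [6] addr=0xc3 blk=48 s=0: L1-HIT | VC []
  [7] addr=0xaa blk=42 s=2: L1-HIT | VC []
  [8] addr=0x83 blk=32 s=0: MISS | VC [48]
  [9] addr=0x82 blk=32 s=0: L1-HIT | VC [48]
  [10] addr=0x61 blk=24 s=0: MISS | VC [48, 32]
  [11] addr=0x33 blk=12 s=4: MISS | VC [48, 32]
  [12] addr=0x81 blk=32 s=0: VC-HIT | VC [48, 24]
  [13] addr=0x2a blk=10 s=2: MISS | VC [48, 24, 42]
  [14] addr=0x4b blk=18 s=2: MISS | VC [48, 24, 42, 10]
  [15] addr=0x29 blk=10 s=2: VC-HIT | VC [48, 24, 42, 18]

MISSES = 7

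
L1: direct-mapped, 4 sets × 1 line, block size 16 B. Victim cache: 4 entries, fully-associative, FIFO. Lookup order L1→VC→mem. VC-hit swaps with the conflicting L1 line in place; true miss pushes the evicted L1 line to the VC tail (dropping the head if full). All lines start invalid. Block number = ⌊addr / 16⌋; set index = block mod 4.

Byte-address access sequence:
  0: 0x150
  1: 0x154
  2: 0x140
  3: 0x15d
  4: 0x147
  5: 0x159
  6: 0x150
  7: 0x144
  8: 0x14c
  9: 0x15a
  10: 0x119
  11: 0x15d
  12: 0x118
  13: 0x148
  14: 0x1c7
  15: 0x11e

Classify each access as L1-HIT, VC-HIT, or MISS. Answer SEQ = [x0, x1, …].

SEQ = [MISS, L1-HIT, MISS, L1-HIT, L1-HIT, L1-HIT, L1-HIT, L1-HIT, L1-HIT, L1-HIT, MISS, VC-HIT, VC-HIT, L1-HIT, MISS, L1-HIT]

  [0] addr=0x150 blk=21 s=1: MISS | VC []
  [1] addr=0x154 blk=21 s=1: L1-HIT | VC []
  [2] addr=0x140 blk=20 s=0: MISS | VC []
  [3] addr=0x15d blk=21 s=1: L1-HIT | VC []
  [4] addr=0x147 blk=20 s=0: L1-HIT | VC []
  [5] addr=0x159 blk=21 s=1: L1-HIT | VC []
  [6] addr=0x150 blk=21 s=1: L1-HIT | VC []
  [7] addr=0x144 blk=20 s=0: L1-HIT | VC []
  [8] addr=0x14c blk=20 s=0: L1-HIT | VC []
  [9] addr=0x15a blk=21 s=1: L1-HIT | VC []
  [10] addr=0x119 blk=17 s=1: MISS | VC [21]
  [11] addr=0x15d blk=21 s=1: VC-HIT | VC [17]
  [12] addr=0x118 blk=17 s=1: VC-HIT | VC [21]
  [13] addr=0x148 blk=20 s=0: L1-HIT | VC [21]
  [14] addr=0x1c7 blk=28 s=0: MISS | VC [21, 20]
  [15] addr=0x11e blk=17 s=1: L1-HIT | VC [21, 20]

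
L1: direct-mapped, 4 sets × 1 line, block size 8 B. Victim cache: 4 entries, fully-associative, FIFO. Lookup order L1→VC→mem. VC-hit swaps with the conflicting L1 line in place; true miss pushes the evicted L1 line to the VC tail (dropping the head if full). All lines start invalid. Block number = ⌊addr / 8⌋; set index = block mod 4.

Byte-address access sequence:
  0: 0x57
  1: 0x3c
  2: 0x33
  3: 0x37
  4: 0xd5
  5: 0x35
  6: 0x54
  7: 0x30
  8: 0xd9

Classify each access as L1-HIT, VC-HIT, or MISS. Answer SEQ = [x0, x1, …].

SEQ = [MISS, MISS, MISS, L1-HIT, MISS, VC-HIT, VC-HIT, VC-HIT, MISS]

#0 0x57→b10/s2 MISS; vc=[]
#1 0x3c→b7/s3 MISS; vc=[]
#2 0x33→b6/s2 MISS; vc=[10]
#3 0x37→b6/s2 L1-HIT; vc=[10]
#4 0xd5→b26/s2 MISS; vc=[10,6]
#5 0x35→b6/s2 VC-HIT; vc=[10,26]
#6 0x54→b10/s2 VC-HIT; vc=[6,26]
#7 0x30→b6/s2 VC-HIT; vc=[10,26]
#8 0xd9→b27/s3 MISS; vc=[10,26,7]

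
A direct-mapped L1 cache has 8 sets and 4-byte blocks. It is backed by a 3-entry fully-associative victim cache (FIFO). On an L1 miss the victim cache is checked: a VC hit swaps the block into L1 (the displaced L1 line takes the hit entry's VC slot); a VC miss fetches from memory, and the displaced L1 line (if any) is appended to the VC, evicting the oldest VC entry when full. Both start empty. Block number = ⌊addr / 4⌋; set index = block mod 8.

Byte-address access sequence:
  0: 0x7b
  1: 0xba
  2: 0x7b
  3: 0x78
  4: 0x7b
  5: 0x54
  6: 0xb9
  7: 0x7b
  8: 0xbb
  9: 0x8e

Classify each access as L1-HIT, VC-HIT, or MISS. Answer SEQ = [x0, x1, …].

SEQ = [MISS, MISS, VC-HIT, L1-HIT, L1-HIT, MISS, VC-HIT, VC-HIT, VC-HIT, MISS]

#0 0x7b→b30/s6 MISS; vc=[]
#1 0xba→b46/s6 MISS; vc=[30]
#2 0x7b→b30/s6 VC-HIT; vc=[46]
#3 0x78→b30/s6 L1-HIT; vc=[46]
#4 0x7b→b30/s6 L1-HIT; vc=[46]
#5 0x54→b21/s5 MISS; vc=[46]
#6 0xb9→b46/s6 VC-HIT; vc=[30]
#7 0x7b→b30/s6 VC-HIT; vc=[46]
#8 0xbb→b46/s6 VC-HIT; vc=[30]
#9 0x8e→b35/s3 MISS; vc=[30]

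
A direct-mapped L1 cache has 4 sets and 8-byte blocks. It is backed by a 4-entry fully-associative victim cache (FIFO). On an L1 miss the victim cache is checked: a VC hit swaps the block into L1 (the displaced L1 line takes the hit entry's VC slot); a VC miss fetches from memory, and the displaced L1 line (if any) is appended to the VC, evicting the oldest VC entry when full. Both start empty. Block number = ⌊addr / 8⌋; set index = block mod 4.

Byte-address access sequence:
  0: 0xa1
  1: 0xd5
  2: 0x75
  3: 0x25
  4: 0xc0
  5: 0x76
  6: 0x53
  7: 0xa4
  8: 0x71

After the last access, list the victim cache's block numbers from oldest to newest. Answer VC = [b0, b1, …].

0: 0xa1 (blk 20, set 0) → MISS  vc=[]
1: 0xd5 (blk 26, set 2) → MISS  vc=[]
2: 0x75 (blk 14, set 2) → MISS  vc=[26]
3: 0x25 (blk 4, set 0) → MISS  vc=[26, 20]
4: 0xc0 (blk 24, set 0) → MISS  vc=[26, 20, 4]
5: 0x76 (blk 14, set 2) → L1-HIT  vc=[26, 20, 4]
6: 0x53 (blk 10, set 2) → MISS  vc=[26, 20, 4, 14]
7: 0xa4 (blk 20, set 0) → VC-HIT  vc=[26, 24, 4, 14]
8: 0x71 (blk 14, set 2) → VC-HIT  vc=[26, 24, 4, 10]

VC = [26, 24, 4, 10]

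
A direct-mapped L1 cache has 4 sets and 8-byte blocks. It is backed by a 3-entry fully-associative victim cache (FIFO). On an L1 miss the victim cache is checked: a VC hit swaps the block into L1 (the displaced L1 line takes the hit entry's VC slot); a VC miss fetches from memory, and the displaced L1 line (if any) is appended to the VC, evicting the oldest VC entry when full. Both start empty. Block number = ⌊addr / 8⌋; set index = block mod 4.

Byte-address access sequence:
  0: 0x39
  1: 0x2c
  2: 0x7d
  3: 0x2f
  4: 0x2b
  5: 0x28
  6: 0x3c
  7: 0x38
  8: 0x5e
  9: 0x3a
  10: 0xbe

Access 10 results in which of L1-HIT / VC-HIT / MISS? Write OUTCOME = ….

OUTCOME = MISS

  [0] addr=0x39 blk=7 s=3: MISS | VC []
  [1] addr=0x2c blk=5 s=1: MISS | VC []
  [2] addr=0x7d blk=15 s=3: MISS | VC [7]
  [3] addr=0x2f blk=5 s=1: L1-HIT | VC [7]
  [4] addr=0x2b blk=5 s=1: L1-HIT | VC [7]
  [5] addr=0x28 blk=5 s=1: L1-HIT | VC [7]
  [6] addr=0x3c blk=7 s=3: VC-HIT | VC [15]
  [7] addr=0x38 blk=7 s=3: L1-HIT | VC [15]
  [8] addr=0x5e blk=11 s=3: MISS | VC [15, 7]
  [9] addr=0x3a blk=7 s=3: VC-HIT | VC [15, 11]
  [10] addr=0xbe blk=23 s=3: MISS | VC [15, 11, 7]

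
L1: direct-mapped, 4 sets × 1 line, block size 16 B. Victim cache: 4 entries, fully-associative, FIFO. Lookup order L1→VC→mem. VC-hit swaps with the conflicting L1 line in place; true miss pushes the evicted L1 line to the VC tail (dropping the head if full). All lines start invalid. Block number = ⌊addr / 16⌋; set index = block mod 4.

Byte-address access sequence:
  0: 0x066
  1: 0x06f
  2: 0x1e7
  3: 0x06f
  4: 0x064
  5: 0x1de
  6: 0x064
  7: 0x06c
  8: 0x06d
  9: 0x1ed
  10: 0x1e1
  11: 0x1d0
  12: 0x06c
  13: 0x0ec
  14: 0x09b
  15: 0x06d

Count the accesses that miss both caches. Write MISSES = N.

MISSES = 5

  [0] addr=0x66 blk=6 s=2: MISS | VC []
  [1] addr=0x6f blk=6 s=2: L1-HIT | VC []
  [2] addr=0x1e7 blk=30 s=2: MISS | VC [6]
  [3] addr=0x6f blk=6 s=2: VC-HIT | VC [30]
  [4] addr=0x64 blk=6 s=2: L1-HIT | VC [30]
  [5] addr=0x1de blk=29 s=1: MISS | VC [30]
  [6] addr=0x64 blk=6 s=2: L1-HIT | VC [30]
  [7] addr=0x6c blk=6 s=2: L1-HIT | VC [30]
  [8] addr=0x6d blk=6 s=2: L1-HIT | VC [30]
  [9] addr=0x1ed blk=30 s=2: VC-HIT | VC [6]
  [10] addr=0x1e1 blk=30 s=2: L1-HIT | VC [6]
  [11] addr=0x1d0 blk=29 s=1: L1-HIT | VC [6]
  [12] addr=0x6c blk=6 s=2: VC-HIT | VC [30]
  [13] addr=0xec blk=14 s=2: MISS | VC [30, 6]
  [14] addr=0x9b blk=9 s=1: MISS | VC [30, 6, 29]
  [15] addr=0x6d blk=6 s=2: VC-HIT | VC [30, 14, 29]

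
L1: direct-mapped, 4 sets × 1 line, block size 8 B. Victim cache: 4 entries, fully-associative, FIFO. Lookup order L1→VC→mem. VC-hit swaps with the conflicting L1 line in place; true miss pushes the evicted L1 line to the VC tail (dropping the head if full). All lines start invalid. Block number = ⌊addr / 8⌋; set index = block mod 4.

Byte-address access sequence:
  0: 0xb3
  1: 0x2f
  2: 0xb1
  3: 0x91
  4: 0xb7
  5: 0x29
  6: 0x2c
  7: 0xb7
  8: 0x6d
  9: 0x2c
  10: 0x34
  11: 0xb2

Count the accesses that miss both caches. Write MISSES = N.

#0 0xb3→b22/s2 MISS; vc=[]
#1 0x2f→b5/s1 MISS; vc=[]
#2 0xb1→b22/s2 L1-HIT; vc=[]
#3 0x91→b18/s2 MISS; vc=[22]
#4 0xb7→b22/s2 VC-HIT; vc=[18]
#5 0x29→b5/s1 L1-HIT; vc=[18]
#6 0x2c→b5/s1 L1-HIT; vc=[18]
#7 0xb7→b22/s2 L1-HIT; vc=[18]
#8 0x6d→b13/s1 MISS; vc=[18,5]
#9 0x2c→b5/s1 VC-HIT; vc=[18,13]
#10 0x34→b6/s2 MISS; vc=[18,13,22]
#11 0xb2→b22/s2 VC-HIT; vc=[18,13,6]

MISSES = 5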